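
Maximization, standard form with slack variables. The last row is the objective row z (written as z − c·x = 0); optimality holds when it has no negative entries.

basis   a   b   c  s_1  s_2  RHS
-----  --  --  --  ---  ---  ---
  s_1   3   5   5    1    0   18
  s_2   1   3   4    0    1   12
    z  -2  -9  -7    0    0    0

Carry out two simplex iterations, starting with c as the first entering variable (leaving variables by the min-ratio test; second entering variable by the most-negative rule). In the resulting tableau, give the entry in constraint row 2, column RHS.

Ratio test on column c — row 1: 18/5 = 18/5; row 2: 12/4 = 3. Minimum is 3 at row 2 (s_2 leaves); pivot element 4.
Divide row 2 by 4; eliminate column c from the other rows.
Second iteration: most negative z-row entry is -15/4 in column b, so b enters.
Ratio test on column b — row 1: 3/(5/4) = 12/5; row 2: 3/(3/4) = 4. Minimum is 12/5 at row 1 (s_1 leaves); pivot element 5/4.
Divide row 1 by 5/4; eliminate column b from the other rows.
After both pivots, the entry at constraint row 2, column RHS is 6/5.

6/5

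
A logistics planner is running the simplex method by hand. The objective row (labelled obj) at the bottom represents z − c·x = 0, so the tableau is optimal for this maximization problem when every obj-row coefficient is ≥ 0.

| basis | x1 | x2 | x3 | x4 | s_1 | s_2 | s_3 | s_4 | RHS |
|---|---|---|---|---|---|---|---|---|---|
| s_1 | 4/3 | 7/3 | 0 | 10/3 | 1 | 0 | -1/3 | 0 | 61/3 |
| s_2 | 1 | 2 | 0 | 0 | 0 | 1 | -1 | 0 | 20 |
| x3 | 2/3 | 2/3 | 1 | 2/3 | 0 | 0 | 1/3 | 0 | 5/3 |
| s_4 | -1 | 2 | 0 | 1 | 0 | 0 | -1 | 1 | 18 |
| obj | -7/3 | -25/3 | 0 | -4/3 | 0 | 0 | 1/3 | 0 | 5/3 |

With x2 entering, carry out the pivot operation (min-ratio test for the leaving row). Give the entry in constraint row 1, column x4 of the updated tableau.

1

Ratio test on column x2 — row 1: (61/3)/(7/3) = 61/7; row 2: 20/2 = 10; row 3: (5/3)/(2/3) = 5/2; row 4: 18/2 = 9. Minimum is 5/2 at row 3 (x3 leaves); pivot element 2/3.
Divide row 3 by 2/3; eliminate column x2 from the other rows.
Row 1 update in column x4: 10/3 − (7/3)·1 = 1.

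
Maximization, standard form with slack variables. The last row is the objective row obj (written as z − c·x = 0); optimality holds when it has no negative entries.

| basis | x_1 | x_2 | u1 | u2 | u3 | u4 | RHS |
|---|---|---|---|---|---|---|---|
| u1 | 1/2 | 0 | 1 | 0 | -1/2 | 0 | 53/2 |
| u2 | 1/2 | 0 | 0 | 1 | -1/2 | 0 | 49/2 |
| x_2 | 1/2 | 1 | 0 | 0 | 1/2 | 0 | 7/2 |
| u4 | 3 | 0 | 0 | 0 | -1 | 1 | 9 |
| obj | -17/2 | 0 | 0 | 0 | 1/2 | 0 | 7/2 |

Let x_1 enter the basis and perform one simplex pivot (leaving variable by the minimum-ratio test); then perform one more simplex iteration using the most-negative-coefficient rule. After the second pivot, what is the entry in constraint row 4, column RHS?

4

Ratio test on column x_1 — row 1: (53/2)/(1/2) = 53; row 2: (49/2)/(1/2) = 49; row 3: (7/2)/(1/2) = 7; row 4: 9/3 = 3. Minimum is 3 at row 4 (u4 leaves); pivot element 3.
Divide row 4 by 3; eliminate column x_1 from the other rows.
Second iteration: most negative obj-row entry is -7/3 in column u3, so u3 enters.
Ratio test on column u3 — row 1: entry -1/3 ≤ 0; row 2: entry -1/3 ≤ 0; row 3: 2/(2/3) = 3; row 4: entry -1/3 ≤ 0. Minimum is 3 at row 3 (x_2 leaves); pivot element 2/3.
Divide row 3 by 2/3; eliminate column u3 from the other rows.
After both pivots, the entry at constraint row 4, column RHS is 4.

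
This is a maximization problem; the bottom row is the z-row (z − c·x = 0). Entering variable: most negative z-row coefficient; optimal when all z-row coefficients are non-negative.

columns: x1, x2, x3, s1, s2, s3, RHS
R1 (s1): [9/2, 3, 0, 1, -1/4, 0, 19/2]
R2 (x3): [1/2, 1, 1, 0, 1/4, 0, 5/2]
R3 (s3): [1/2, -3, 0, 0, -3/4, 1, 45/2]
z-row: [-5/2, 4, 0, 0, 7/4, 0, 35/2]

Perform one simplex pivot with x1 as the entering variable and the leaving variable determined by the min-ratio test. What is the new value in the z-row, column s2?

29/18

Ratio test on column x1 — row 1: (19/2)/(9/2) = 19/9; row 2: (5/2)/(1/2) = 5; row 3: (45/2)/(1/2) = 45. Minimum is 19/9 at row 1 (s1 leaves); pivot element 9/2.
Divide row 1 by 9/2; eliminate column x1 from the other rows.
z-row update in column s2: 7/4 − (-5/2)·(-1/18) = 29/18.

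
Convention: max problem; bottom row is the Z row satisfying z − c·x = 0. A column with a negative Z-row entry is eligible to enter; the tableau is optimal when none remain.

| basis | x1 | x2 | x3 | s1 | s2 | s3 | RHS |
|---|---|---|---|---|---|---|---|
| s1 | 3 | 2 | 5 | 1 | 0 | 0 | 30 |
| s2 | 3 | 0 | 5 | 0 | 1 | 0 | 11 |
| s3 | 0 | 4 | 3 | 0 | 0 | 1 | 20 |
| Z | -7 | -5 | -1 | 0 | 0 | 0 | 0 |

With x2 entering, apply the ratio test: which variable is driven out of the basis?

s3

Column x2 entries and ratios — s1: 30/2 = 15; s2: 0 ≤ 0, skip; s3: 20/4 = 5.
Smallest ratio is 5 in the row of s3, so s3 leaves.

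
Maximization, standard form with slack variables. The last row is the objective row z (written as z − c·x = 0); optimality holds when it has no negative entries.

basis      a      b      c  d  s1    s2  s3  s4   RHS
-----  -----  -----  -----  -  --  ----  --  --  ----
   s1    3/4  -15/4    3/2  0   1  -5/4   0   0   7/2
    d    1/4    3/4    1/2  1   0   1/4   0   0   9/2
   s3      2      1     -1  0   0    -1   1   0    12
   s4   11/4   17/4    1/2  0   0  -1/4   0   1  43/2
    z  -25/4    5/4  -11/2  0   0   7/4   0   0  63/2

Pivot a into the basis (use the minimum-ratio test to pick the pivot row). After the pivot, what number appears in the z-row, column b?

Ratio test on column a — row 1: (7/2)/(3/4) = 14/3; row 2: (9/2)/(1/4) = 18; row 3: 12/2 = 6; row 4: (43/2)/(11/4) = 86/11. Minimum is 14/3 at row 1 (s1 leaves); pivot element 3/4.
Divide row 1 by 3/4; eliminate column a from the other rows.
z-row update in column b: 5/4 − (-25/4)·(-5) = -30.

-30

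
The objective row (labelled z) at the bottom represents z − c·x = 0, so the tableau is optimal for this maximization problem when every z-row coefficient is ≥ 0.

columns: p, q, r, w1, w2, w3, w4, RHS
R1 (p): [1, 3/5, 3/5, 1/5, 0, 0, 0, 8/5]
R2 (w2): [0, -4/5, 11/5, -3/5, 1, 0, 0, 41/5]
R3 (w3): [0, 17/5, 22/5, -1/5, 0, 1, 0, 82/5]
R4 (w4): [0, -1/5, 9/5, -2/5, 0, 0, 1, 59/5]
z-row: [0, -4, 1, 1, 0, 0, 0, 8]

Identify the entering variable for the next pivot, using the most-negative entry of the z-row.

Negative z-row entries: q: -4.
The most negative is -4 in column q, so q enters.

q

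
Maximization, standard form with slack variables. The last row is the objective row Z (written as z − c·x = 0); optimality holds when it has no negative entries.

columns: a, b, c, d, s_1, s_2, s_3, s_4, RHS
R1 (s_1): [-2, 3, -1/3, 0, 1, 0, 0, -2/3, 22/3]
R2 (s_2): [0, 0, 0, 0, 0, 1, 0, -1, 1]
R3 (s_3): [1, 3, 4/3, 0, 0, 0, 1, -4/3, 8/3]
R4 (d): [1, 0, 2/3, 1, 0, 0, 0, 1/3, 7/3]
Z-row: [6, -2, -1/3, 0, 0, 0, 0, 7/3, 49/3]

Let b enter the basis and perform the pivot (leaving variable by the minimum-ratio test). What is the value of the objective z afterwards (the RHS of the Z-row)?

Ratio test on column b — row 1: (22/3)/3 = 22/9; row 2: entry 0 ≤ 0; row 3: (8/3)/3 = 8/9; row 4: entry 0 ≤ 0. Minimum is 8/9 at row 3 (s_3 leaves); pivot element 3.
Pivot on row 3; the Z-row RHS becomes 49/3 − (-2)·(8/9) = 163/9.

163/9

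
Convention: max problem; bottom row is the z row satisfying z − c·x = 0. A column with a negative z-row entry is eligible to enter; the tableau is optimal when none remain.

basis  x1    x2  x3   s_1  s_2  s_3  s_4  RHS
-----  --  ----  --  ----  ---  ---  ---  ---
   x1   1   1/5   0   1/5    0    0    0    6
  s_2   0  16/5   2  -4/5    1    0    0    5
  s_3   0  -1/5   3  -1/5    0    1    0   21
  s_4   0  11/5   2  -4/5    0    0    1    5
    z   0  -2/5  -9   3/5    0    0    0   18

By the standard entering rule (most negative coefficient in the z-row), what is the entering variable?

Negative z-row entries: x2: -2/5, x3: -9.
The most negative is -9 in column x3, so x3 enters.

x3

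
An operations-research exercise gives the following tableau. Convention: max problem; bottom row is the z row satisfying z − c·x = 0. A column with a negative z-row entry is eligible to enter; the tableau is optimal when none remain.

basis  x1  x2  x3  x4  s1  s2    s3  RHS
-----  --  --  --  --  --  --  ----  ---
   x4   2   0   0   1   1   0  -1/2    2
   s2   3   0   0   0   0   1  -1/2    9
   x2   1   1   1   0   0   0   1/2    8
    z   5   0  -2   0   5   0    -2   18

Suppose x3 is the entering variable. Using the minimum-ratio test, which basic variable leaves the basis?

x2

Column x3 entries and ratios — x4: 0 ≤ 0, skip; s2: 0 ≤ 0, skip; x2: 8/1 = 8.
Smallest ratio is 8 in the row of x2, so x2 leaves.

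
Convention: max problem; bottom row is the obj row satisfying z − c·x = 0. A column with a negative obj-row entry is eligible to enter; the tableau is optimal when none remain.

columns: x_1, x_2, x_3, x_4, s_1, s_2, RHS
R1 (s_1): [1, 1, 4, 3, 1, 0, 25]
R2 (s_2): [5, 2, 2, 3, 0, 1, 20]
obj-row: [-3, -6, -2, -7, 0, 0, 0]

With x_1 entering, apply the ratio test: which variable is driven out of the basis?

Column x_1 entries and ratios — s_1: 25/1 = 25; s_2: 20/5 = 4.
Smallest ratio is 4 in the row of s_2, so s_2 leaves.

s_2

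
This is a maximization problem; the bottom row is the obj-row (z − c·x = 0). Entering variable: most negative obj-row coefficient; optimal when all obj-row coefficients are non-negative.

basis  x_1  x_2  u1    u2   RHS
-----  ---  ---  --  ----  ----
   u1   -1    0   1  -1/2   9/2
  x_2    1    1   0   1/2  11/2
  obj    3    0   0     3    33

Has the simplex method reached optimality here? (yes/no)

Every obj-row coefficient is ≥ 0, so the tableau is optimal.

yes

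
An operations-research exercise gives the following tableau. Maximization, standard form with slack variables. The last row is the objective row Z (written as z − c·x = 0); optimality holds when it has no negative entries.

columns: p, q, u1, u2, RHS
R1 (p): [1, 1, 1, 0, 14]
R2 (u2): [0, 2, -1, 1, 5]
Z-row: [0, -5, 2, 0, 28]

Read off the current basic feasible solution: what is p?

14

p is basic (row 1); its value is the RHS of that row, 14.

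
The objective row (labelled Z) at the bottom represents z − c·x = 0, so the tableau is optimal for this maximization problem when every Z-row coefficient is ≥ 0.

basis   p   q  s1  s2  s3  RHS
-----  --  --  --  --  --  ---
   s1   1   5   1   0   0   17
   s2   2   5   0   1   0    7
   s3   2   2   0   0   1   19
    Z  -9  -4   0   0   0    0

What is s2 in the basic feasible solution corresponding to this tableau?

s2 is basic (row 2); its value is the RHS of that row, 7.

7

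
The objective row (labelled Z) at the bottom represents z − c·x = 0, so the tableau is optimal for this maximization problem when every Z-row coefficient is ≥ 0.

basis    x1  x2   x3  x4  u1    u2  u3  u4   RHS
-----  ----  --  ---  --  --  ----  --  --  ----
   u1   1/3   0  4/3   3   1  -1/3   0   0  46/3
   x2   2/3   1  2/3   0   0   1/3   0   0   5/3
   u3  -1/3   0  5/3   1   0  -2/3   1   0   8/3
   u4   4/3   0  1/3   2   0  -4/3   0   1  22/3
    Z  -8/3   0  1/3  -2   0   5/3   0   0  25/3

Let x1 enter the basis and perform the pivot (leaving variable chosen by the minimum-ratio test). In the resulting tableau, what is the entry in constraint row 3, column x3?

2

Ratio test on column x1 — row 1: (46/3)/(1/3) = 46; row 2: (5/3)/(2/3) = 5/2; row 3: entry -1/3 ≤ 0; row 4: (22/3)/(4/3) = 11/2. Minimum is 5/2 at row 2 (x2 leaves); pivot element 2/3.
Divide row 2 by 2/3; eliminate column x1 from the other rows.
Row 3 update in column x3: 5/3 − (-1/3)·1 = 2.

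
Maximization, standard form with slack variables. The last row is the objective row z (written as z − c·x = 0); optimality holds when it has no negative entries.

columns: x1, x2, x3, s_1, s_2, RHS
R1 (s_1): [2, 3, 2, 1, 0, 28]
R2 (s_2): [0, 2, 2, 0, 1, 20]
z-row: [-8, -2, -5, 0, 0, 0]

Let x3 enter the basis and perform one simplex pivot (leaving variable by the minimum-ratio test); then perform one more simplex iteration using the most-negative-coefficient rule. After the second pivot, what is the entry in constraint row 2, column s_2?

Ratio test on column x3 — row 1: 28/2 = 14; row 2: 20/2 = 10. Minimum is 10 at row 2 (s_2 leaves); pivot element 2.
Divide row 2 by 2; eliminate column x3 from the other rows.
Second iteration: most negative z-row entry is -8 in column x1, so x1 enters.
Ratio test on column x1 — row 1: 8/2 = 4; row 2: entry 0 ≤ 0. Minimum is 4 at row 1 (s_1 leaves); pivot element 2.
Divide row 1 by 2; eliminate column x1 from the other rows.
After both pivots, the entry at constraint row 2, column s_2 is 1/2.

1/2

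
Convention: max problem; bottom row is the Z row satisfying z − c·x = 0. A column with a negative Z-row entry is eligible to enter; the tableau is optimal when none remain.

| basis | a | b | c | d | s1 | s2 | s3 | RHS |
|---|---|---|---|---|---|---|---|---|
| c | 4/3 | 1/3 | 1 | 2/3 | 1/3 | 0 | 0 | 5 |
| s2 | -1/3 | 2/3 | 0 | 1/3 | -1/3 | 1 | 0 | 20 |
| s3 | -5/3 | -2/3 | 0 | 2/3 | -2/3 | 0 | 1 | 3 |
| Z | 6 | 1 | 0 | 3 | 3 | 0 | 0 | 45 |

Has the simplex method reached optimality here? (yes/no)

yes

Every Z-row coefficient is ≥ 0, so the tableau is optimal.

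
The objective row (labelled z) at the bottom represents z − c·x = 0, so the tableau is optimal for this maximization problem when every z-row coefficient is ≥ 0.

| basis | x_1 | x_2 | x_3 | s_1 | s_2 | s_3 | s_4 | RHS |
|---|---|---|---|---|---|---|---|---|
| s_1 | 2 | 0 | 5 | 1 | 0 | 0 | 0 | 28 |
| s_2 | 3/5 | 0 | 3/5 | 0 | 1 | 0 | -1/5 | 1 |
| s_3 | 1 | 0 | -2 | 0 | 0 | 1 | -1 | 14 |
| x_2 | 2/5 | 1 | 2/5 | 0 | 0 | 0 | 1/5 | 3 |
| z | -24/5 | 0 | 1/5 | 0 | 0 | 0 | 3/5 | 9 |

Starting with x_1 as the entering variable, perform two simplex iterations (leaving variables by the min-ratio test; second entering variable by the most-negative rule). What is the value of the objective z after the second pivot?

Ratio test on column x_1 — row 1: 28/2 = 14; row 2: 1/(3/5) = 5/3; row 3: 14/1 = 14; row 4: 3/(2/5) = 15/2. Minimum is 5/3 at row 2 (s_2 leaves); pivot element 3/5.
Pivot on row 2; the z-row RHS becomes 9 − (-24/5)·(5/3) = 17.
Next entering variable (most negative z-row entry -1): s_4.
Ratio test on column s_4 — row 1: (74/3)/(2/3) = 37; row 2: entry -1/3 ≤ 0; row 3: entry -2/3 ≤ 0; row 4: (7/3)/(1/3) = 7. Minimum is 7 at row 4 (x_2 leaves); pivot element 1/3.
After the second pivot the z-row RHS is 17 − (-1)·7 = 24.

24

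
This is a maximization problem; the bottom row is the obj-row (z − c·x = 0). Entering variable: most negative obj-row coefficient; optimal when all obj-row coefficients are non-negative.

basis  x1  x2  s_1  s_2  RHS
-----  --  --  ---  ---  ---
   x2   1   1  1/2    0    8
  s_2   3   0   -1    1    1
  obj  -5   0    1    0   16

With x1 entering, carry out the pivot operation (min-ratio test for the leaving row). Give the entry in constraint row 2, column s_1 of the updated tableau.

-1/3

Ratio test on column x1 — row 1: 8/1 = 8; row 2: 1/3 = 1/3. Minimum is 1/3 at row 2 (s_2 leaves); pivot element 3.
Divide row 2 by 3; eliminate column x1 from the other rows.
In the new row 2, the s_1 entry is the old entry divided by the pivot: (-1)/3 = -1/3.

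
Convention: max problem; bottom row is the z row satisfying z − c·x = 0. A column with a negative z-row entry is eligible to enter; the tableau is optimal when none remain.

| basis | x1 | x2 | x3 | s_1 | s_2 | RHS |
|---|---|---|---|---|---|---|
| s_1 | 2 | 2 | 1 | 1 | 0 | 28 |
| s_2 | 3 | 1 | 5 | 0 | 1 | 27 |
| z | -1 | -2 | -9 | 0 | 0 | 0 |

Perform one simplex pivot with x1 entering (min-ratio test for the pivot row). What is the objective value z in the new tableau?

Ratio test on column x1 — row 1: 28/2 = 14; row 2: 27/3 = 9. Minimum is 9 at row 2 (s_2 leaves); pivot element 3.
Pivot on row 2; the z-row RHS becomes 0 − (-1)·9 = 9.

9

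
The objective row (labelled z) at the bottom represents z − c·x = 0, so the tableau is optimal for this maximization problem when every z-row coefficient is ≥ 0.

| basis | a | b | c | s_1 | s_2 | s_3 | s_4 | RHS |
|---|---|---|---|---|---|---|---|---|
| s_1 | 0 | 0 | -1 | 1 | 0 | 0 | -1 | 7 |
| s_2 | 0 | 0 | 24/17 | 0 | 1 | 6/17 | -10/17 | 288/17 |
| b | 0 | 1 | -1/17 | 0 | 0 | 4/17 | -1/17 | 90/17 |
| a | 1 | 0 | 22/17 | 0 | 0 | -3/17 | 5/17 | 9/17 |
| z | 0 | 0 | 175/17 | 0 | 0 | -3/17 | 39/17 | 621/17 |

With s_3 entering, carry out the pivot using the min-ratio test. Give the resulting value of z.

81/2

Ratio test on column s_3 — row 1: entry 0 ≤ 0; row 2: (288/17)/(6/17) = 48; row 3: (90/17)/(4/17) = 45/2; row 4: entry -3/17 ≤ 0. Minimum is 45/2 at row 3 (b leaves); pivot element 4/17.
Pivot on row 3; the z-row RHS becomes 621/17 − (-3/17)·(45/2) = 81/2.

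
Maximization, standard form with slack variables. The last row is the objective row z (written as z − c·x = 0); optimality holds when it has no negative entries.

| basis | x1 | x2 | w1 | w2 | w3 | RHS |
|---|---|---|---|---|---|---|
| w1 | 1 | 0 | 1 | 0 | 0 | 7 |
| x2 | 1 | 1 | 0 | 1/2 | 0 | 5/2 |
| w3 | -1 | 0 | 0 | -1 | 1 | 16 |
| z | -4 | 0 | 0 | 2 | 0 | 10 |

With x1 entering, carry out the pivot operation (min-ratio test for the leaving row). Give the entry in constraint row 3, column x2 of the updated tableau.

Ratio test on column x1 — row 1: 7/1 = 7; row 2: (5/2)/1 = 5/2; row 3: entry -1 ≤ 0. Minimum is 5/2 at row 2 (x2 leaves); pivot element 1.
Divide row 2 by 1; eliminate column x1 from the other rows.
Row 3 update in column x2: 0 − (-1)·1 = 1.

1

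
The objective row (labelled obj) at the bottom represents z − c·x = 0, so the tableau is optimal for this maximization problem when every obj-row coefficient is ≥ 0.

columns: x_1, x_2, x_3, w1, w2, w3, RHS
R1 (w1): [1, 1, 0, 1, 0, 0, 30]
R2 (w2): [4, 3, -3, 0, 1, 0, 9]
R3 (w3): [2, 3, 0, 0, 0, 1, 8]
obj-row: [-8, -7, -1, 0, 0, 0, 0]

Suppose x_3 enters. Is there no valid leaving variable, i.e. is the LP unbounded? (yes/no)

yes

Every constraint-row entry in column x_3 is ≤ 0, so increasing x_3 is unbounded.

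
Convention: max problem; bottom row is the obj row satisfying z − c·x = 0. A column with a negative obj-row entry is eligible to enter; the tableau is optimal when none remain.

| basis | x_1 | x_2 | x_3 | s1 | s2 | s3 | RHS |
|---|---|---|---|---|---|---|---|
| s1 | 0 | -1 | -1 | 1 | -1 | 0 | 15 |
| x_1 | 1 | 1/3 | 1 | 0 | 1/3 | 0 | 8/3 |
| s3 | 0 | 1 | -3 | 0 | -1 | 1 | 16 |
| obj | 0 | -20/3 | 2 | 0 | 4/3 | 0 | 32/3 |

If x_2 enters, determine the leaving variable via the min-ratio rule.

Column x_2 entries and ratios — s1: -1 ≤ 0, skip; x_1: (8/3)/(1/3) = 8; s3: 16/1 = 16.
Smallest ratio is 8 in the row of x_1, so x_1 leaves.

x_1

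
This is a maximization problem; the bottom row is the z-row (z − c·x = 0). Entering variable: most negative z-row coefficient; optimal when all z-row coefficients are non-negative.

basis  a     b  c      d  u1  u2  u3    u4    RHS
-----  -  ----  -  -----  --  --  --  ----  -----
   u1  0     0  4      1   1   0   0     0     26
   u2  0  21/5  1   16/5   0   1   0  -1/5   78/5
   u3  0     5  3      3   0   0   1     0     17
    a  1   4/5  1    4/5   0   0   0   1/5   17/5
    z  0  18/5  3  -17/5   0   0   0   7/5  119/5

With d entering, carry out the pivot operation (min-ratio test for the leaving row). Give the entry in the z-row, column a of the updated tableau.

Ratio test on column d — row 1: 26/1 = 26; row 2: (78/5)/(16/5) = 39/8; row 3: 17/3 = 17/3; row 4: (17/5)/(4/5) = 17/4. Minimum is 17/4 at row 4 (a leaves); pivot element 4/5.
Divide row 4 by 4/5; eliminate column d from the other rows.
z-row update in column a: 0 − (-17/5)·(5/4) = 17/4.

17/4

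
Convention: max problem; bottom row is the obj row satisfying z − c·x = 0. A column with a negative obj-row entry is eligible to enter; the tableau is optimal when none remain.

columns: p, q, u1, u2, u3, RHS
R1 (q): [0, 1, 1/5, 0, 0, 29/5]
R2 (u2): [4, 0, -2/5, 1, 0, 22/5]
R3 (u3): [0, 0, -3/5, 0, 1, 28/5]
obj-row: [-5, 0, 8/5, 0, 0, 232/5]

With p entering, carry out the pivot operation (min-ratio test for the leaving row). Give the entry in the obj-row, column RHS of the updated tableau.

Ratio test on column p — row 1: entry 0 ≤ 0; row 2: (22/5)/4 = 11/10; row 3: entry 0 ≤ 0. Minimum is 11/10 at row 2 (u2 leaves); pivot element 4.
Divide row 2 by 4; eliminate column p from the other rows.
obj-row update in column RHS: 232/5 − (-5)·(11/10) = 519/10.

519/10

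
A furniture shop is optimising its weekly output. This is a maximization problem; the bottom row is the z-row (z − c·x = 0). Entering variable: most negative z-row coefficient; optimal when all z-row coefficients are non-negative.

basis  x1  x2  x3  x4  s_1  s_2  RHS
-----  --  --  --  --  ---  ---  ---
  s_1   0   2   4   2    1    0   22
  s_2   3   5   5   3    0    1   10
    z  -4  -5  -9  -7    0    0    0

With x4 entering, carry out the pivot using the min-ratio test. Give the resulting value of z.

70/3

Ratio test on column x4 — row 1: 22/2 = 11; row 2: 10/3 = 10/3. Minimum is 10/3 at row 2 (s_2 leaves); pivot element 3.
Pivot on row 2; the z-row RHS becomes 0 − (-7)·(10/3) = 70/3.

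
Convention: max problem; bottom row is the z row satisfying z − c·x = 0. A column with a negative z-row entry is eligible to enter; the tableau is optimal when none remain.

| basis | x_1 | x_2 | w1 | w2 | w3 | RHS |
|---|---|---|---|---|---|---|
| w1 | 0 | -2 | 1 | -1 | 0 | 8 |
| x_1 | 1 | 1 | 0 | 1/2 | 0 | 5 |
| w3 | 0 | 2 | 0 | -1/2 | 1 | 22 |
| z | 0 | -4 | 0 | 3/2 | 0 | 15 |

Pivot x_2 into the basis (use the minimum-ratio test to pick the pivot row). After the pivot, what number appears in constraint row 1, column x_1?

Ratio test on column x_2 — row 1: entry -2 ≤ 0; row 2: 5/1 = 5; row 3: 22/2 = 11. Minimum is 5 at row 2 (x_1 leaves); pivot element 1.
Divide row 2 by 1; eliminate column x_2 from the other rows.
Row 1 update in column x_1: 0 − (-2)·1 = 2.

2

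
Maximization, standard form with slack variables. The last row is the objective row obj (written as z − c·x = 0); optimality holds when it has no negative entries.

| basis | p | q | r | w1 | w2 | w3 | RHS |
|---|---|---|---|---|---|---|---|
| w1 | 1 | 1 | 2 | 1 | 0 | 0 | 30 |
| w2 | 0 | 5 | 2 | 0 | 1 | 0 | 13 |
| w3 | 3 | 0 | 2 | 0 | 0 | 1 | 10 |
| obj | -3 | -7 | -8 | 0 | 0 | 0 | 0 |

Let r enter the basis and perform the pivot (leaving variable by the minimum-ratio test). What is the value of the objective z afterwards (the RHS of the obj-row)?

Ratio test on column r — row 1: 30/2 = 15; row 2: 13/2 = 13/2; row 3: 10/2 = 5. Minimum is 5 at row 3 (w3 leaves); pivot element 2.
Pivot on row 3; the obj-row RHS becomes 0 − (-8)·5 = 40.

40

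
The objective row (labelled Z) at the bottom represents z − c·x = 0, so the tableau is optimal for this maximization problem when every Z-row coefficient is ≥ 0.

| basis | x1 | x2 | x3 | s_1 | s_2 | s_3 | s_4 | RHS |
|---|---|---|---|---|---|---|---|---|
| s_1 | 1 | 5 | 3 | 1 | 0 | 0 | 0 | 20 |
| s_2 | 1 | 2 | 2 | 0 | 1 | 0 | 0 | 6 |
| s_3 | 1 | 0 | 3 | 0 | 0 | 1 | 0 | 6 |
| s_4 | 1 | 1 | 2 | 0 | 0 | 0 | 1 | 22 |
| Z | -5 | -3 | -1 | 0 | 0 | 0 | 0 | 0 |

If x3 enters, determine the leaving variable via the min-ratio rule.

Column x3 entries and ratios — s_1: 20/3 = 20/3; s_2: 6/2 = 3; s_3: 6/3 = 2; s_4: 22/2 = 11.
Smallest ratio is 2 in the row of s_3, so s_3 leaves.

s_3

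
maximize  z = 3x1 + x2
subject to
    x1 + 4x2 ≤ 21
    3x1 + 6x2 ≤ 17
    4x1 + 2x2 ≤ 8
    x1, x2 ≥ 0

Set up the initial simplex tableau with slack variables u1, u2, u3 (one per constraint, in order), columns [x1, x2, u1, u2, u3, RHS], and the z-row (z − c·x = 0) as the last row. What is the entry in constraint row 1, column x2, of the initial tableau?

4

Constraint 1 has coefficient 4 on x2.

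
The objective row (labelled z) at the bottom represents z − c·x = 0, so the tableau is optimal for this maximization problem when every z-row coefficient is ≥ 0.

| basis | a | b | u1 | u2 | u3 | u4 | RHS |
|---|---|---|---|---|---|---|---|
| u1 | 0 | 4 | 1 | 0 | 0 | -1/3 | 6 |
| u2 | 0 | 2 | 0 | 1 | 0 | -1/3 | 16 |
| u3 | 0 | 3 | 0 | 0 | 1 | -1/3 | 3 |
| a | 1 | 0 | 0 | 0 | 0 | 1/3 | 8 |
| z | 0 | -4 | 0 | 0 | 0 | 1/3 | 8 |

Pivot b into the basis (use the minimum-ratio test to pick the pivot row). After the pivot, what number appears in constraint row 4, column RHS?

Ratio test on column b — row 1: 6/4 = 3/2; row 2: 16/2 = 8; row 3: 3/3 = 1; row 4: entry 0 ≤ 0. Minimum is 1 at row 3 (u3 leaves); pivot element 3.
Divide row 3 by 3; eliminate column b from the other rows.
Row 4 update in column RHS: 8 − 0·1 = 8.

8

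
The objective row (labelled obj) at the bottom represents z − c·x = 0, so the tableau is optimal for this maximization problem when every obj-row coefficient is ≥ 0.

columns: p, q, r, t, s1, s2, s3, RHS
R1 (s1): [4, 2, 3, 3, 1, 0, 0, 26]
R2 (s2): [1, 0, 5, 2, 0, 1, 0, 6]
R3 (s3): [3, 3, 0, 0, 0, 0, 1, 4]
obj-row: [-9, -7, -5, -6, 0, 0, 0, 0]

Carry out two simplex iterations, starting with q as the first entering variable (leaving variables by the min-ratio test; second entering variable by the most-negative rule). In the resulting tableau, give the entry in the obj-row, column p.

Ratio test on column q — row 1: 26/2 = 13; row 2: entry 0 ≤ 0; row 3: 4/3 = 4/3. Minimum is 4/3 at row 3 (s3 leaves); pivot element 3.
Divide row 3 by 3; eliminate column q from the other rows.
Second iteration: most negative obj-row entry is -6 in column t, so t enters.
Ratio test on column t — row 1: (70/3)/3 = 70/9; row 2: 6/2 = 3; row 3: entry 0 ≤ 0. Minimum is 3 at row 2 (s2 leaves); pivot element 2.
Divide row 2 by 2; eliminate column t from the other rows.
After both pivots, the entry at the obj-row, column p is 1.

1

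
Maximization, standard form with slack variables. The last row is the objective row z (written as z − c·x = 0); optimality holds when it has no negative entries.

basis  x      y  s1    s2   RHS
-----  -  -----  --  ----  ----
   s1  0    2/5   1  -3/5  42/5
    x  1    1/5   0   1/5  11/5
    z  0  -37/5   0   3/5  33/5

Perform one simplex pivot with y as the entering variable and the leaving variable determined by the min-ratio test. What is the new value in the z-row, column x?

37

Ratio test on column y — row 1: (42/5)/(2/5) = 21; row 2: (11/5)/(1/5) = 11. Minimum is 11 at row 2 (x leaves); pivot element 1/5.
Divide row 2 by 1/5; eliminate column y from the other rows.
z-row update in column x: 0 − (-37/5)·5 = 37.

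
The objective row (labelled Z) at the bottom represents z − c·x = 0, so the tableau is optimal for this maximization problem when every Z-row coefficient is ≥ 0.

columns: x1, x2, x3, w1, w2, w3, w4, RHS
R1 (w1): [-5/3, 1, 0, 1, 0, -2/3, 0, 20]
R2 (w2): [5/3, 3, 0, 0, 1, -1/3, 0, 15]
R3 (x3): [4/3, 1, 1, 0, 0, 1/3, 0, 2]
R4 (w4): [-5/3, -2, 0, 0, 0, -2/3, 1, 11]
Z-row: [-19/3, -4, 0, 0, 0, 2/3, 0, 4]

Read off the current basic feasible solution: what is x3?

x3 is basic (row 3); its value is the RHS of that row, 2.

2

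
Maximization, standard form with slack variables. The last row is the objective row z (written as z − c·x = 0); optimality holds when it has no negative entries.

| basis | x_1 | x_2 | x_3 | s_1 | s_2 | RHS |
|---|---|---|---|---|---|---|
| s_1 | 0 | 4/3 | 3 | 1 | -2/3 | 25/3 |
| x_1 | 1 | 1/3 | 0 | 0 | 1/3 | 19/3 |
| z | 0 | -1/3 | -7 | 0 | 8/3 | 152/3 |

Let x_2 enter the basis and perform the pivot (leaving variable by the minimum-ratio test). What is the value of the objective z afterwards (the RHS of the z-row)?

Ratio test on column x_2 — row 1: (25/3)/(4/3) = 25/4; row 2: (19/3)/(1/3) = 19. Minimum is 25/4 at row 1 (s_1 leaves); pivot element 4/3.
Pivot on row 1; the z-row RHS becomes 152/3 − (-1/3)·(25/4) = 211/4.

211/4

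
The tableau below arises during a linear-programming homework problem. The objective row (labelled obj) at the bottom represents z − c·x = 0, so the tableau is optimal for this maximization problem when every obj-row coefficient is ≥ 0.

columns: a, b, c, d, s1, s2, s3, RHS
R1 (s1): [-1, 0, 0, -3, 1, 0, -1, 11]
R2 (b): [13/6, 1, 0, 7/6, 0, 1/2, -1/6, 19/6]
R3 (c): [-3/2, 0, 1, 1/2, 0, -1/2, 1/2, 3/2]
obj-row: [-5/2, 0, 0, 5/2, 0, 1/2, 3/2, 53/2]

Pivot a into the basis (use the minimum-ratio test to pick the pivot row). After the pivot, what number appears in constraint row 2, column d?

7/13

Ratio test on column a — row 1: entry -1 ≤ 0; row 2: (19/6)/(13/6) = 19/13; row 3: entry -3/2 ≤ 0. Minimum is 19/13 at row 2 (b leaves); pivot element 13/6.
Divide row 2 by 13/6; eliminate column a from the other rows.
In the new row 2, the d entry is the old entry divided by the pivot: (7/6)/(13/6) = 7/13.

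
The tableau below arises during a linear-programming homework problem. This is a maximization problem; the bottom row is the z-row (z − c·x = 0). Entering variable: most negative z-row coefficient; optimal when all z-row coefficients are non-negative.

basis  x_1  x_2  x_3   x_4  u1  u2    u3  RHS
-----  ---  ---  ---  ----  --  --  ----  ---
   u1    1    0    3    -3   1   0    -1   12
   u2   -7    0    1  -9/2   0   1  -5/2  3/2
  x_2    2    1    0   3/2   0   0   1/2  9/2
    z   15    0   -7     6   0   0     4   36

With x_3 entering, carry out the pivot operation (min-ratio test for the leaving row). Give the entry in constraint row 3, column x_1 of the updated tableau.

Ratio test on column x_3 — row 1: 12/3 = 4; row 2: (3/2)/1 = 3/2; row 3: entry 0 ≤ 0. Minimum is 3/2 at row 2 (u2 leaves); pivot element 1.
Divide row 2 by 1; eliminate column x_3 from the other rows.
Row 3 update in column x_1: 2 − 0·(-7) = 2.

2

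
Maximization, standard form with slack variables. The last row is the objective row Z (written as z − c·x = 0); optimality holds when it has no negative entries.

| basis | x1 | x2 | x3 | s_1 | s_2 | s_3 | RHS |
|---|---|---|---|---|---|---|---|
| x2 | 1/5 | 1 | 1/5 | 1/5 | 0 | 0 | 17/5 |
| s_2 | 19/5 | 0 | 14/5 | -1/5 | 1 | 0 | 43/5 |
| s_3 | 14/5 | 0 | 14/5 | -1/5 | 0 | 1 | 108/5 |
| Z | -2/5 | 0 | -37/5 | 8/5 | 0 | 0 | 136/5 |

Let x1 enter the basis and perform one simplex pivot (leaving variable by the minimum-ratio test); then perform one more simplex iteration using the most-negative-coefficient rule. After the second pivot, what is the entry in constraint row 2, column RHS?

43/14

Ratio test on column x1 — row 1: (17/5)/(1/5) = 17; row 2: (43/5)/(19/5) = 43/19; row 3: (108/5)/(14/5) = 54/7. Minimum is 43/19 at row 2 (s_2 leaves); pivot element 19/5.
Divide row 2 by 19/5; eliminate column x1 from the other rows.
Second iteration: most negative Z-row entry is -135/19 in column x3, so x3 enters.
Ratio test on column x3 — row 1: (56/19)/(1/19) = 56; row 2: (43/19)/(14/19) = 43/14; row 3: (290/19)/(14/19) = 145/7. Minimum is 43/14 at row 2 (x1 leaves); pivot element 14/19.
Divide row 2 by 14/19; eliminate column x3 from the other rows.
After both pivots, the entry at constraint row 2, column RHS is 43/14.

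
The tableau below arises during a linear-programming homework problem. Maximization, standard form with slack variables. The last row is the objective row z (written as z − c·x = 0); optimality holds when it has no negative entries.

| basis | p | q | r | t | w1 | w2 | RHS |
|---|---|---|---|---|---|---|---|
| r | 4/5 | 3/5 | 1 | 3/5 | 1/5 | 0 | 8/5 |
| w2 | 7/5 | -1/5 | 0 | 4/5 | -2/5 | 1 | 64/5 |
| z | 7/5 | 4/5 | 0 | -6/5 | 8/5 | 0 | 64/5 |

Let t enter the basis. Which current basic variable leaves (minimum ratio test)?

r

Column t entries and ratios — r: (8/5)/(3/5) = 8/3; w2: (64/5)/(4/5) = 16.
Smallest ratio is 8/3 in the row of r, so r leaves.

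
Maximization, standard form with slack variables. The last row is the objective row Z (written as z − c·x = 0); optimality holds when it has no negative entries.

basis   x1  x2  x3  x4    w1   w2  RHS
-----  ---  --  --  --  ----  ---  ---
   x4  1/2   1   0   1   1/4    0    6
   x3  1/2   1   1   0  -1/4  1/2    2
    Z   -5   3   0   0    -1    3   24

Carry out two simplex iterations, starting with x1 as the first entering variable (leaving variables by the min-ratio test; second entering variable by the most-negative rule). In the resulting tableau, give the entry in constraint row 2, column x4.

Ratio test on column x1 — row 1: 6/(1/2) = 12; row 2: 2/(1/2) = 4. Minimum is 4 at row 2 (x3 leaves); pivot element 1/2.
Divide row 2 by 1/2; eliminate column x1 from the other rows.
Second iteration: most negative Z-row entry is -7/2 in column w1, so w1 enters.
Ratio test on column w1 — row 1: 4/(1/2) = 8; row 2: entry -1/2 ≤ 0. Minimum is 8 at row 1 (x4 leaves); pivot element 1/2.
Divide row 1 by 1/2; eliminate column w1 from the other rows.
After both pivots, the entry at constraint row 2, column x4 is 1.

1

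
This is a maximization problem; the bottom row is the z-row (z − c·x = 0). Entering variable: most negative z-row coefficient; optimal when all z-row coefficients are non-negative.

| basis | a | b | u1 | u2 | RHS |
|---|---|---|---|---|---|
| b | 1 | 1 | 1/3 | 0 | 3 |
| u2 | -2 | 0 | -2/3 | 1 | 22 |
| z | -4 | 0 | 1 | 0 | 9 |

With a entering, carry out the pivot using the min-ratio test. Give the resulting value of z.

Ratio test on column a — row 1: 3/1 = 3; row 2: entry -2 ≤ 0. Minimum is 3 at row 1 (b leaves); pivot element 1.
Pivot on row 1; the z-row RHS becomes 9 − (-4)·3 = 21.

21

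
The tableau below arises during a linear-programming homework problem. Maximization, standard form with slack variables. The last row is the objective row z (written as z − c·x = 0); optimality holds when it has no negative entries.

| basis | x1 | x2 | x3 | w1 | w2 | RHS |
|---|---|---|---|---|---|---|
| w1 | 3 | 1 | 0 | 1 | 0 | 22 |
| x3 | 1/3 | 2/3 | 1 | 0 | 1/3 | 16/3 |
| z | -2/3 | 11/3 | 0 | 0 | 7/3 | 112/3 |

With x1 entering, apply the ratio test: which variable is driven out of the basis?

w1

Column x1 entries and ratios — w1: 22/3 = 22/3; x3: (16/3)/(1/3) = 16.
Smallest ratio is 22/3 in the row of w1, so w1 leaves.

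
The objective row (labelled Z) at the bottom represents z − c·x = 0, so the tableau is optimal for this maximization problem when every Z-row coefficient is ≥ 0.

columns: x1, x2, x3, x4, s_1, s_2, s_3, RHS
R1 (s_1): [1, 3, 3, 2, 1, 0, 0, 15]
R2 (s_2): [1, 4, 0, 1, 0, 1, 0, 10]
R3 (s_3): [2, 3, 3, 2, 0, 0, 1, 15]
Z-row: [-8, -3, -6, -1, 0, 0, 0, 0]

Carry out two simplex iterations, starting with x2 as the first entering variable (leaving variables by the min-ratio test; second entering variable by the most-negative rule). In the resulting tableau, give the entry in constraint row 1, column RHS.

6

Ratio test on column x2 — row 1: 15/3 = 5; row 2: 10/4 = 5/2; row 3: 15/3 = 5. Minimum is 5/2 at row 2 (s_2 leaves); pivot element 4.
Divide row 2 by 4; eliminate column x2 from the other rows.
Second iteration: most negative Z-row entry is -29/4 in column x1, so x1 enters.
Ratio test on column x1 — row 1: (15/2)/(1/4) = 30; row 2: (5/2)/(1/4) = 10; row 3: (15/2)/(5/4) = 6. Minimum is 6 at row 3 (s_3 leaves); pivot element 5/4.
Divide row 3 by 5/4; eliminate column x1 from the other rows.
After both pivots, the entry at constraint row 1, column RHS is 6.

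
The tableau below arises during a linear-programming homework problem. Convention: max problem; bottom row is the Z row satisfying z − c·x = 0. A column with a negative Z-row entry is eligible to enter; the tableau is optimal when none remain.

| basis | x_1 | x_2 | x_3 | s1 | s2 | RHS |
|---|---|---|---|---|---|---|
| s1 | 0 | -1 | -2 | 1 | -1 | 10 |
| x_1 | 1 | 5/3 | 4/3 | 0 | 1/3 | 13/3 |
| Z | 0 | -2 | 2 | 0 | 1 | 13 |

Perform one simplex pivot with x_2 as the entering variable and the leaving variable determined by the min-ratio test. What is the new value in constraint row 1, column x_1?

Ratio test on column x_2 — row 1: entry -1 ≤ 0; row 2: (13/3)/(5/3) = 13/5. Minimum is 13/5 at row 2 (x_1 leaves); pivot element 5/3.
Divide row 2 by 5/3; eliminate column x_2 from the other rows.
Row 1 update in column x_1: 0 − (-1)·(3/5) = 3/5.

3/5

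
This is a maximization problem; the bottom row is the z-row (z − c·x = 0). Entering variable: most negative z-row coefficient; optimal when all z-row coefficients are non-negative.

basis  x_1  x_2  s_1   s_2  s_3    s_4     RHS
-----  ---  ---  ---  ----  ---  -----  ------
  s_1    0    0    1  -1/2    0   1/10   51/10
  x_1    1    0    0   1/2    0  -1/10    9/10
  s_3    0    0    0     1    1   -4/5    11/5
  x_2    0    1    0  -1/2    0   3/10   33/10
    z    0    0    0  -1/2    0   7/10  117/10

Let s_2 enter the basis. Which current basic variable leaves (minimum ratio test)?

x_1

Column s_2 entries and ratios — s_1: -1/2 ≤ 0, skip; x_1: (9/10)/(1/2) = 9/5; s_3: (11/5)/1 = 11/5; x_2: -1/2 ≤ 0, skip.
Smallest ratio is 9/5 in the row of x_1, so x_1 leaves.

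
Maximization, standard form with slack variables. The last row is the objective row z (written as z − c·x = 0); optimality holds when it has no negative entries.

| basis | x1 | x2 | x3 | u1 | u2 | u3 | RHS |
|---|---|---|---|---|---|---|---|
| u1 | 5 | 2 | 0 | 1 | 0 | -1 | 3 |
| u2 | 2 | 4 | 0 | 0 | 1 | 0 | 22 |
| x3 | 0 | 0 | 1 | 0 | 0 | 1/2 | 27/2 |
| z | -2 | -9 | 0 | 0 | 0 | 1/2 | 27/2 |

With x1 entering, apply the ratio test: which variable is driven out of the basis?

Column x1 entries and ratios — u1: 3/5 = 3/5; u2: 22/2 = 11; x3: 0 ≤ 0, skip.
Smallest ratio is 3/5 in the row of u1, so u1 leaves.

u1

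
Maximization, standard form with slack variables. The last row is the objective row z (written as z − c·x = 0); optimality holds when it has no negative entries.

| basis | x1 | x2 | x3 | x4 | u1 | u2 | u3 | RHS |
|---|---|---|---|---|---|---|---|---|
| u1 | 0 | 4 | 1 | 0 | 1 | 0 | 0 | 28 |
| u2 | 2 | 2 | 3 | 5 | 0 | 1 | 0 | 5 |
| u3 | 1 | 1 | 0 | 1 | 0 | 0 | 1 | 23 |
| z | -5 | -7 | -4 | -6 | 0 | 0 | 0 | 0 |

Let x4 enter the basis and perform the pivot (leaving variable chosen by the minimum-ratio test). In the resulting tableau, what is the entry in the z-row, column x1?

Ratio test on column x4 — row 1: entry 0 ≤ 0; row 2: 5/5 = 1; row 3: 23/1 = 23. Minimum is 1 at row 2 (u2 leaves); pivot element 5.
Divide row 2 by 5; eliminate column x4 from the other rows.
z-row update in column x1: -5 − (-6)·(2/5) = -13/5.

-13/5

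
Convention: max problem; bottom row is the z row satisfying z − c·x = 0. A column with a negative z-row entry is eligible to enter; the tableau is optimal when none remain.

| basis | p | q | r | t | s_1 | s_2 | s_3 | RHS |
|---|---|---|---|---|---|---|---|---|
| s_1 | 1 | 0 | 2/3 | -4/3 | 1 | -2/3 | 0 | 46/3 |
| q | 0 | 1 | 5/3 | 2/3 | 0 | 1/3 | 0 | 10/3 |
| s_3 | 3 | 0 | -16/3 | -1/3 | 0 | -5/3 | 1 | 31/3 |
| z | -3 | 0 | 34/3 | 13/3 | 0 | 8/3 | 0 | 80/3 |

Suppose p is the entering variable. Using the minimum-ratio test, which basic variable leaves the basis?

Column p entries and ratios — s_1: (46/3)/1 = 46/3; q: 0 ≤ 0, skip; s_3: (31/3)/3 = 31/9.
Smallest ratio is 31/9 in the row of s_3, so s_3 leaves.

s_3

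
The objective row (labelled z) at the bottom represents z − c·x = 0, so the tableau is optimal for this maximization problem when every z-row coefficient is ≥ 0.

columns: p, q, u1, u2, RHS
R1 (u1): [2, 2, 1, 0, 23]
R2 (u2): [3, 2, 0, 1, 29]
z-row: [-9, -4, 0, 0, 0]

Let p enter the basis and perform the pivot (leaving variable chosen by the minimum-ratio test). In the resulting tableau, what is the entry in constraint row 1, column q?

2/3

Ratio test on column p — row 1: 23/2 = 23/2; row 2: 29/3 = 29/3. Minimum is 29/3 at row 2 (u2 leaves); pivot element 3.
Divide row 2 by 3; eliminate column p from the other rows.
Row 1 update in column q: 2 − 2·(2/3) = 2/3.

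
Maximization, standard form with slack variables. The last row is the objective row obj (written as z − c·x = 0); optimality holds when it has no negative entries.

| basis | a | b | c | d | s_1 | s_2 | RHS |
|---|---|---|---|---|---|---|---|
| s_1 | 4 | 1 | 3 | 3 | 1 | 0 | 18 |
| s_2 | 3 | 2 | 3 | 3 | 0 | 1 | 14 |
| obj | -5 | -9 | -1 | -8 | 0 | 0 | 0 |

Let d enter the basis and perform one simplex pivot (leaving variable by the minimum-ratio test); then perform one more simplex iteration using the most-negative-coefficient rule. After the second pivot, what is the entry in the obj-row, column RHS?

Ratio test on column d — row 1: 18/3 = 6; row 2: 14/3 = 14/3. Minimum is 14/3 at row 2 (s_2 leaves); pivot element 3.
Divide row 2 by 3; eliminate column d from the other rows.
Second iteration: most negative obj-row entry is -11/3 in column b, so b enters.
Ratio test on column b — row 1: entry -1 ≤ 0; row 2: (14/3)/(2/3) = 7. Minimum is 7 at row 2 (d leaves); pivot element 2/3.
Divide row 2 by 2/3; eliminate column b from the other rows.
After both pivots, the entry at the obj-row, column RHS is 63.

63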